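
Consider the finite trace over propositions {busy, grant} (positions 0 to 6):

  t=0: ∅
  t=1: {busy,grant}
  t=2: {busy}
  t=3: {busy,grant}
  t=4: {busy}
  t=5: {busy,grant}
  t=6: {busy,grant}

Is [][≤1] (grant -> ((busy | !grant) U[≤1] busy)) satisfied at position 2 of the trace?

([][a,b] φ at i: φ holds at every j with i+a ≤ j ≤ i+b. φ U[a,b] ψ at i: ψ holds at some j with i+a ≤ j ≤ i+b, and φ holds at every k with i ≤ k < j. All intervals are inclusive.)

Check (grant -> ((busy | !grant) U[≤1] busy)) at every j in [2,3]:
  j=2: antecedent false → ✓
  j=3: antecedent true; consequent holds → ✓
All positions satisfy it → formula holds.

True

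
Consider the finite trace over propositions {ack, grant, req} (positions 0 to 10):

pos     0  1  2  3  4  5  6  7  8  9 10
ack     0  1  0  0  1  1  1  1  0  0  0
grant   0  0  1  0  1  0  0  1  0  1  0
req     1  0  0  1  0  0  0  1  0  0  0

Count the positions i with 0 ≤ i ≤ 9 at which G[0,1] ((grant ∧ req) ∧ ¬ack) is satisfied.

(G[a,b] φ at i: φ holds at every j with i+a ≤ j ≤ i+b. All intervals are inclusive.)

0

Evaluate at each i in [0,9]:
  i=0: ✗ (fails at j=0)
  i=1: ✗ (fails at j=1)
  i=2: ✗ (fails at j=2)
  i=3: ✗ (fails at j=3)
  i=4: ✗ (fails at j=4)
  i=5: ✗ (fails at j=5)
  i=6: ✗ (fails at j=6)
  i=7: ✗ (fails at j=7)
  i=8: ✗ (fails at j=8)
  i=9: ✗ (fails at j=9)
Positions where it holds: {} → 0.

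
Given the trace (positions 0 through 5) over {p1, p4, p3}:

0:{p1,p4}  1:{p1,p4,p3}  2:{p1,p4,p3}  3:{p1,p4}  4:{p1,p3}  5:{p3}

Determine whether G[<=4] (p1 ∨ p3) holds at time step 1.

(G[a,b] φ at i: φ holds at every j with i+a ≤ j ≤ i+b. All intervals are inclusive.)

Holds

Check (p1 ∨ p3) at every j in [1,5]:
  j=1: true
  j=2: true
  j=3: true
  j=4: true
  j=5: true
All positions satisfy it → formula holds.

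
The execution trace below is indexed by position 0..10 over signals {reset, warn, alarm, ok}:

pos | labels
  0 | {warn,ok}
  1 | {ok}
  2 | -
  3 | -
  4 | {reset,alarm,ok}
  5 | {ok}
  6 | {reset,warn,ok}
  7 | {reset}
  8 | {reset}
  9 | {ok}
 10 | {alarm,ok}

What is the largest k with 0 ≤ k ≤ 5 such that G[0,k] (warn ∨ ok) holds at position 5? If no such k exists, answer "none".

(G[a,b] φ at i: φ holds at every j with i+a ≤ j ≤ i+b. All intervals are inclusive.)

(warn ∨ ok) must hold from j=5 onward; find where it first fails.
  j=5: holds
  j=6: holds
  j=7: fails
Holds on [5,6], so largest k = 1.

1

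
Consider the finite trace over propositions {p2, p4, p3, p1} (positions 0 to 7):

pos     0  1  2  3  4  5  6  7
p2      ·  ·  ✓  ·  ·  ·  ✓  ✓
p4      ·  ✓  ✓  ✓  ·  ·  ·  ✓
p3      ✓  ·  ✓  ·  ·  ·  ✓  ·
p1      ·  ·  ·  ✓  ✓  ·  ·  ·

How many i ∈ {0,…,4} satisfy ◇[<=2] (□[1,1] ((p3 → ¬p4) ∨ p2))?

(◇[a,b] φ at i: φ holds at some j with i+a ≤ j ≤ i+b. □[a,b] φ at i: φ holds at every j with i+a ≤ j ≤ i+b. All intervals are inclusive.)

5

Evaluate at each i in [0,4]:
  i=0: ✓ (witness j=0)
  i=1: ✓ (witness j=1)
  i=2: ✓ (witness j=2)
  i=3: ✓ (witness j=3)
  i=4: ✓ (witness j=4)
Positions where it holds: {0, 1, 2, 3, 4} → 5.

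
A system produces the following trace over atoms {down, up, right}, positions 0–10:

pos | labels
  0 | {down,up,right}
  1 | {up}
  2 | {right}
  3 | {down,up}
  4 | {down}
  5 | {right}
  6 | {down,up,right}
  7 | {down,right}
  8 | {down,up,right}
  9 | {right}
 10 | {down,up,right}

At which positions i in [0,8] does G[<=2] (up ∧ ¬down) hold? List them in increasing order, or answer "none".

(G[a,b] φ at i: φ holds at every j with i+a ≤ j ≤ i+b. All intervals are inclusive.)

Evaluate at each i in [0,8]:
  i=0: ✗ (fails at j=0)
  i=1: ✗ (fails at j=2)
  i=2: ✗ (fails at j=2)
  i=3: ✗ (fails at j=3)
  i=4: ✗ (fails at j=4)
  i=5: ✗ (fails at j=5)
  i=6: ✗ (fails at j=6)
  i=7: ✗ (fails at j=7)
  i=8: ✗ (fails at j=8)

none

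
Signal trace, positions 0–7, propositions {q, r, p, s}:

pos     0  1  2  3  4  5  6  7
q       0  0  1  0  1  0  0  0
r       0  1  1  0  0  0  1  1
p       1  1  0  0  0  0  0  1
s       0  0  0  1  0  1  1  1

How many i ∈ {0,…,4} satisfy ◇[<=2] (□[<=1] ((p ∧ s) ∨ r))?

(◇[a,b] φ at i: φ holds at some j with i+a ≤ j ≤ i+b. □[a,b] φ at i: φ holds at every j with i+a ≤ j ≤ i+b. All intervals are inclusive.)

Evaluate at each i in [0,4]:
  i=0: ✓ (witness j=1)
  i=1: ✓ (witness j=1)
  i=2: ✗ (none in [2,4])
  i=3: ✗ (none in [3,5])
  i=4: ✓ (witness j=6)
Positions where it holds: {0, 1, 4} → 3.

3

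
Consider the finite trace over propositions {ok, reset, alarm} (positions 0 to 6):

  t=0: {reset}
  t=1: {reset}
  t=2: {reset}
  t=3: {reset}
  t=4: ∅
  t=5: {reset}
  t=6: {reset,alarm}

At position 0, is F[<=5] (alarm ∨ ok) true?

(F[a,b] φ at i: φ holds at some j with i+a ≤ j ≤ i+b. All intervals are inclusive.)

Check (alarm ∨ ok) at each j in [0,5]:
  j=0: false
  j=1: false
  j=2: false
  j=3: false
  j=4: false
  j=5: false
No position in the window satisfies it → formula fails.

No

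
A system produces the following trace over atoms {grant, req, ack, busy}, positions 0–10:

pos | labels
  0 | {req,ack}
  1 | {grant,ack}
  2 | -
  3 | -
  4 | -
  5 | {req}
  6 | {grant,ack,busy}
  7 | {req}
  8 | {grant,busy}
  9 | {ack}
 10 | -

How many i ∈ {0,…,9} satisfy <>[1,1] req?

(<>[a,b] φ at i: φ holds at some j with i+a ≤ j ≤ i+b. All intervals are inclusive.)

Evaluate at each i in [0,9]:
  i=0: ✗ (none in [1,1])
  i=1: ✗ (none in [2,2])
  i=2: ✗ (none in [3,3])
  i=3: ✗ (none in [4,4])
  i=4: ✓ (witness j=5)
  i=5: ✗ (none in [6,6])
  i=6: ✓ (witness j=7)
  i=7: ✗ (none in [8,8])
  i=8: ✗ (none in [9,9])
  i=9: ✗ (none in [10,10])
Positions where it holds: {4, 6} → 2.

2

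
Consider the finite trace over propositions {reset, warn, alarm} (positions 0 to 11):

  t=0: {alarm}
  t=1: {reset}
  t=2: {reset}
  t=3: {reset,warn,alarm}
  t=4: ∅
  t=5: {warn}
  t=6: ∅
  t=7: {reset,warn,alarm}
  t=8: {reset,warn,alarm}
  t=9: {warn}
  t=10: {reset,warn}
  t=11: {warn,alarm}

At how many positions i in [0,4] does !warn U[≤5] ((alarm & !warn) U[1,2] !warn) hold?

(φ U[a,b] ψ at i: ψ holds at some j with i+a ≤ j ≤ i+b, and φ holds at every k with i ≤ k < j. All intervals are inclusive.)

Evaluate at each i in [0,4]:
  i=0: ✓ (rhs at j=0)
  i=1: ✗ (no rhs in [1,6])
  i=2: ✗ (no rhs in [2,7])
  i=3: ✗ (no rhs in [3,8])
  i=4: ✗ (no rhs in [4,9])
Positions where it holds: {0} → 1.

1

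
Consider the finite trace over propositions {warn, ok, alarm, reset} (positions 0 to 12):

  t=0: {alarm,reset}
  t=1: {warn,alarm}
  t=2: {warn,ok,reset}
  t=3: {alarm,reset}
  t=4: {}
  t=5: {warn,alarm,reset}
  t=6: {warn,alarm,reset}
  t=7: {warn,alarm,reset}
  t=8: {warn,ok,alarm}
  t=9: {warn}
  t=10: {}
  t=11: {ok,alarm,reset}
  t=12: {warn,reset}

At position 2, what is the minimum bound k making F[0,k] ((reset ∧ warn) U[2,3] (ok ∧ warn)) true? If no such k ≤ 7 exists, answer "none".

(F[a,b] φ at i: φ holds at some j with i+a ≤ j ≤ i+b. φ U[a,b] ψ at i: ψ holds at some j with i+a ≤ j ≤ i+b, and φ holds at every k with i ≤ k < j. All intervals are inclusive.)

3

Scan j = 2,3,… for ((reset ∧ warn) U[2,3] (ok ∧ warn)):
  j=2: fails
  j=3: fails
  j=4: fails
  j=5: holds
First hit at j=5, so smallest k = 5-2 = 3.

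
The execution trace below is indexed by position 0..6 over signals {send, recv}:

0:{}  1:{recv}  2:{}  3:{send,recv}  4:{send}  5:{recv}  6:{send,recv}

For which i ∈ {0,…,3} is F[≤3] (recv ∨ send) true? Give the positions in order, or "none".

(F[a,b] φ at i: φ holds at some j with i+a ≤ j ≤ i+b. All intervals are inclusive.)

0, 1, 2, 3

Evaluate at each i in [0,3]:
  i=0: ✓ (witness j=1)
  i=1: ✓ (witness j=1)
  i=2: ✓ (witness j=3)
  i=3: ✓ (witness j=3)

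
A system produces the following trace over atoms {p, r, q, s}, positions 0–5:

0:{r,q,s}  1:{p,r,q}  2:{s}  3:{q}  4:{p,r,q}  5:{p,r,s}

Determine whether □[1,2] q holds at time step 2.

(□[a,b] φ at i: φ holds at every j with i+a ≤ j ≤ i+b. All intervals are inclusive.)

Yes

Check q at every j in [3,4]:
  j=3: true
  j=4: true
All positions satisfy it → formula holds.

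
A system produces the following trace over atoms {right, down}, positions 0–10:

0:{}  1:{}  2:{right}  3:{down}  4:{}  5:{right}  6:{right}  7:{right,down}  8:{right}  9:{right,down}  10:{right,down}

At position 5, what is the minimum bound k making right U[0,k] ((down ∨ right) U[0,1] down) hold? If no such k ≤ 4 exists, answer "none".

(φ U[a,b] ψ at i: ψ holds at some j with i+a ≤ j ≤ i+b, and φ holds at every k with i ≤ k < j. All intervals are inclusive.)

1

Need earliest j ≥ 5 with ((down ∨ right) U[0,1] down), and right at every k in [5,j-1].
  j=5: rhs fails.
  j=6: rhs holds; lhs holds on [5,5]. k = 1.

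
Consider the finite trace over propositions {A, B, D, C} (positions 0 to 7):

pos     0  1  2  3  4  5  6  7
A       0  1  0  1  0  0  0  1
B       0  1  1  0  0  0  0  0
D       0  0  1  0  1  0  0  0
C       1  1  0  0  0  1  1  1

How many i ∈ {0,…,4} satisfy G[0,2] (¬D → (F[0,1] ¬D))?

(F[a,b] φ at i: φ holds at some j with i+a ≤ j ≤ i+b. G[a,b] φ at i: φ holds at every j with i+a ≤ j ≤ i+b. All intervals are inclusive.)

5

Evaluate at each i in [0,4]:
  i=0: ✓ (all of [0,2])
  i=1: ✓ (all of [1,3])
  i=2: ✓ (all of [2,4])
  i=3: ✓ (all of [3,5])
  i=4: ✓ (all of [4,6])
Positions where it holds: {0, 1, 2, 3, 4} → 5.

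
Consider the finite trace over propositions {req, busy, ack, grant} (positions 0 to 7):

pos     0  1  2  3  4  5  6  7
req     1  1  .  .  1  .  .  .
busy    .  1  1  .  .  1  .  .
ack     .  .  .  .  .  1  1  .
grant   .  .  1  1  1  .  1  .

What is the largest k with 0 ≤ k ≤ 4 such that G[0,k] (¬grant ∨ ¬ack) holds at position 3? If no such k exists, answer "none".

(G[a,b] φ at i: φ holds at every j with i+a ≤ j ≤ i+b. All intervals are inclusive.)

2

(¬grant ∨ ¬ack) must hold from j=3 onward; find where it first fails.
  j=3: holds
  j=4: holds
  j=5: holds
  j=6: fails
Holds on [3,5], so largest k = 2.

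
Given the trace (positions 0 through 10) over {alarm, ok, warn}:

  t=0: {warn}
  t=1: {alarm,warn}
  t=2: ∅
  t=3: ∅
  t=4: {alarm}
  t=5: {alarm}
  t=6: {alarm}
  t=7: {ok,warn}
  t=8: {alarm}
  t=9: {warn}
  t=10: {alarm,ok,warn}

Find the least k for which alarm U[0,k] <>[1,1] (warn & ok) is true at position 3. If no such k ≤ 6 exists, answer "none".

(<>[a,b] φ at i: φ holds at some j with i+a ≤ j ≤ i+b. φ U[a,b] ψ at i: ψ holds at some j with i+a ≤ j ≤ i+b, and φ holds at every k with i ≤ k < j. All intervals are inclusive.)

none

Need earliest j ≥ 3 with <>[1,1] (warn & ok), and alarm at every k in [3,j-1].
  j=3: rhs fails.
  j=4: rhs fails.
  j=5: rhs fails.
  j=6: rhs holds but lhs fails at k=3.
  j=7: rhs fails.
  j=8: rhs fails.
  j=9: rhs holds but lhs fails at k=3.
No witness within the range → none.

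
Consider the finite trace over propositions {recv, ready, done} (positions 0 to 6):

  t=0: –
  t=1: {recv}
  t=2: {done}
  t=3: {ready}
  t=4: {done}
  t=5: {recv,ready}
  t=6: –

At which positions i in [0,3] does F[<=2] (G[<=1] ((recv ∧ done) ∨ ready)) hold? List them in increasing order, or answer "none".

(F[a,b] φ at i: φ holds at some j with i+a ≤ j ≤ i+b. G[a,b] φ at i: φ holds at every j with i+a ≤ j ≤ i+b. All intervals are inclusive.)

Evaluate at each i in [0,3]:
  i=0: ✗ (none in [0,2])
  i=1: ✗ (none in [1,3])
  i=2: ✗ (none in [2,4])
  i=3: ✗ (none in [3,5])

none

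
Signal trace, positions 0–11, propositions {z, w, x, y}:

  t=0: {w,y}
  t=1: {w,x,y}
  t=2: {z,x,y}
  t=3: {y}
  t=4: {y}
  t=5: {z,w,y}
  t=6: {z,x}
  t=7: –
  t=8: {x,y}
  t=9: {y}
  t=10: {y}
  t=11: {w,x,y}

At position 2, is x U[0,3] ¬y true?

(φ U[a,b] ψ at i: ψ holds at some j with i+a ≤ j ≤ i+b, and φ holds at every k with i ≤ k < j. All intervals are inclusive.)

No

Need some j in [2,5] with ¬y, and x at every k in [2,j-1].
  j=2: ¬y false.
  j=3: ¬y false.
  j=4: ¬y false.
  j=5: ¬y false.
No j in the window works → until fails.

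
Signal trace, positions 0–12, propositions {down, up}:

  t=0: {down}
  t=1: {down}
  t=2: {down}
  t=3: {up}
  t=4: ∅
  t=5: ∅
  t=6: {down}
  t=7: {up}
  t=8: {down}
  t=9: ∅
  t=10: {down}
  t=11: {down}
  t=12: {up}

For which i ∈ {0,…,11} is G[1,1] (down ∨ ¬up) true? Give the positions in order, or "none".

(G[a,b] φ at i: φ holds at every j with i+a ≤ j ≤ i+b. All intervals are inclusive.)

0, 1, 3, 4, 5, 7, 8, 9, 10

Evaluate at each i in [0,11]:
  i=0: ✓ (all of [1,1])
  i=1: ✓ (all of [2,2])
  i=2: ✗ (fails at j=3)
  i=3: ✓ (all of [4,4])
  i=4: ✓ (all of [5,5])
  i=5: ✓ (all of [6,6])
  i=6: ✗ (fails at j=7)
  i=7: ✓ (all of [8,8])
  i=8: ✓ (all of [9,9])
  i=9: ✓ (all of [10,10])
  i=10: ✓ (all of [11,11])
  i=11: ✗ (fails at j=12)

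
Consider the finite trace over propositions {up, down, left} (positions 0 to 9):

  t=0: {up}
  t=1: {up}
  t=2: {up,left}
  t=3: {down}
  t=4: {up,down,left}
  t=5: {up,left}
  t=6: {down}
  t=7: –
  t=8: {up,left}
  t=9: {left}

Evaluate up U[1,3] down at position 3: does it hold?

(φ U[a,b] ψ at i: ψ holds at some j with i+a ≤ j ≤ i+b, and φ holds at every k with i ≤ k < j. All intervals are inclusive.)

Need some j in [4,6] with down, and up at every k in [3,j-1].
  j=4: down holds, but up fails at k=3 → not this j.
  j=5: down false.
  j=6: down holds, but up fails at k=3 → not this j.
No j in the window works → until fails.

No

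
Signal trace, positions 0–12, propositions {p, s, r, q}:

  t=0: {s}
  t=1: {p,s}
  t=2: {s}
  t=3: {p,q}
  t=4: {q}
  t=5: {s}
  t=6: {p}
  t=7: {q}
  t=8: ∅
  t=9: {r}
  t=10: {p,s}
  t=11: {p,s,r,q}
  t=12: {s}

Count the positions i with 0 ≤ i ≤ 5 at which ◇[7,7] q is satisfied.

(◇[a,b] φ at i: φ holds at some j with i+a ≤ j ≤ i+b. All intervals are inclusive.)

Evaluate at each i in [0,5]:
  i=0: ✓ (witness j=7)
  i=1: ✗ (none in [8,8])
  i=2: ✗ (none in [9,9])
  i=3: ✗ (none in [10,10])
  i=4: ✓ (witness j=11)
  i=5: ✗ (none in [12,12])
Positions where it holds: {0, 4} → 2.

2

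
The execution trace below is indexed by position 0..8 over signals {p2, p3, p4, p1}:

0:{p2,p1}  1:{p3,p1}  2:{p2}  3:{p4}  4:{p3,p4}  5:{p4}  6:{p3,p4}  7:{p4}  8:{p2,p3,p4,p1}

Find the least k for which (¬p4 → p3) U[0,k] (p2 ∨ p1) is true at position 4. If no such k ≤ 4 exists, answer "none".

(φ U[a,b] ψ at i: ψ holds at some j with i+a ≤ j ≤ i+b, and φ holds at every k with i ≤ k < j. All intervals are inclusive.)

4

Need earliest j ≥ 4 with (p2 ∨ p1), and (¬p4 → p3) at every k in [4,j-1].
  j=4: rhs fails.
  j=5: rhs fails.
  j=6: rhs fails.
  j=7: rhs fails.
  j=8: rhs holds; lhs holds on [4,7]. k = 4.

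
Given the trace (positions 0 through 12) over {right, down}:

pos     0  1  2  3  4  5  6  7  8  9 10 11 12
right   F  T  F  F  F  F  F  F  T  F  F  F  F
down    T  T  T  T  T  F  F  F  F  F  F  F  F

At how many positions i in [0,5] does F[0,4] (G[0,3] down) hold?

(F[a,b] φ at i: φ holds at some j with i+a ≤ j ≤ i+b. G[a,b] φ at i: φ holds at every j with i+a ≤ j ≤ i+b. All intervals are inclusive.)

Evaluate at each i in [0,5]:
  i=0: ✓ (witness j=0)
  i=1: ✓ (witness j=1)
  i=2: ✗ (none in [2,6])
  i=3: ✗ (none in [3,7])
  i=4: ✗ (none in [4,8])
  i=5: ✗ (none in [5,9])
Positions where it holds: {0, 1} → 2.

2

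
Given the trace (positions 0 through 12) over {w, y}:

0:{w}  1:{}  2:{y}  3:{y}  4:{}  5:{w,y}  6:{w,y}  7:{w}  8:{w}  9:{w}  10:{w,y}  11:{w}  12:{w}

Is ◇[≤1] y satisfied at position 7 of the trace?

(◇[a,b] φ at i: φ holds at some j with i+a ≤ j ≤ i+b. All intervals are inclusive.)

Check y at each j in [7,8]:
  j=7: false
  j=8: false
No position in the window satisfies it → formula fails.

False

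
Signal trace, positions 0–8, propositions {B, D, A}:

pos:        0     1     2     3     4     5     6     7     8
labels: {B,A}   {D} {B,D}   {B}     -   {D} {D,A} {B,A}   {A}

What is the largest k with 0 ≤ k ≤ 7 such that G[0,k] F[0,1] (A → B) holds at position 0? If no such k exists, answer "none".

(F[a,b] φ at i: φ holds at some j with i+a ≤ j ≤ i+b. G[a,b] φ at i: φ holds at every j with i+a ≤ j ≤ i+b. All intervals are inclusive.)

7

F[0,1] (A → B) must hold from j=0 onward; find where it first fails.
  j=0: holds
  j=1: holds
  j=2: holds
  j=3: holds
  j=4: holds
  j=5: holds
  j=6: holds
  j=7: holds
Holds through j=7; largest k = 7.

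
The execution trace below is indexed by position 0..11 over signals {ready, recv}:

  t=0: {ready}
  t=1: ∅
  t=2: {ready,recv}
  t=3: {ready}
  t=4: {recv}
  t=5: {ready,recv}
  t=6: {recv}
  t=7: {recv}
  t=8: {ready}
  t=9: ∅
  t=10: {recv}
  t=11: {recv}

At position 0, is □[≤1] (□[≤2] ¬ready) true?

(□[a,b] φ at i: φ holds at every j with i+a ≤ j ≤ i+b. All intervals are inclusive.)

Does not hold

Check □[≤2] ¬ready at every j in [0,1]:
  j=0: fails at 0
  j=1: fails at 2
Fails at j=0 → formula fails.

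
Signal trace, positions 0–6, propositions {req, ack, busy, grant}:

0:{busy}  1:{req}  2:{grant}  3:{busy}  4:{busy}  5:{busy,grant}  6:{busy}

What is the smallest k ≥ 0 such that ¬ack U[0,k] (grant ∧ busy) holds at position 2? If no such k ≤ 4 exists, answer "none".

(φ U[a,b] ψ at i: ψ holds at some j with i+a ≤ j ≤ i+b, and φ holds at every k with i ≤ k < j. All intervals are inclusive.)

Need earliest j ≥ 2 with (grant ∧ busy), and ¬ack at every k in [2,j-1].
  j=2: rhs fails.
  j=3: rhs fails.
  j=4: rhs fails.
  j=5: rhs holds; lhs holds on [2,4]. k = 3.

3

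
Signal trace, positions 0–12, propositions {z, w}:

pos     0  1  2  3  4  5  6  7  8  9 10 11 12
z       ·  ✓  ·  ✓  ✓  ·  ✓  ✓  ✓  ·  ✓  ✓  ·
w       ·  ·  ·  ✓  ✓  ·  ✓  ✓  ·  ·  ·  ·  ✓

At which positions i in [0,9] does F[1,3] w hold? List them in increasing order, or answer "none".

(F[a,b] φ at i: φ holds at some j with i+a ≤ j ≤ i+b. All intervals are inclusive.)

Evaluate at each i in [0,9]:
  i=0: ✓ (witness j=3)
  i=1: ✓ (witness j=3)
  i=2: ✓ (witness j=3)
  i=3: ✓ (witness j=4)
  i=4: ✓ (witness j=6)
  i=5: ✓ (witness j=6)
  i=6: ✓ (witness j=7)
  i=7: ✗ (none in [8,10])
  i=8: ✗ (none in [9,11])
  i=9: ✓ (witness j=12)

0, 1, 2, 3, 4, 5, 6, 9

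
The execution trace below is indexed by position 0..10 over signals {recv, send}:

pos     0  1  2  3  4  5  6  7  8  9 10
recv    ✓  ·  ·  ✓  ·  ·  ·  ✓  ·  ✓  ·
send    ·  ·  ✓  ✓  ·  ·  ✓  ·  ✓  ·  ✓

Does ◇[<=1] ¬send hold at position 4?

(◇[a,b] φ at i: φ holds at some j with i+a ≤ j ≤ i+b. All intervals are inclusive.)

True

Check ¬send at each j in [4,5]:
  j=4: true
  j=5: true
Found at j=4 → formula holds.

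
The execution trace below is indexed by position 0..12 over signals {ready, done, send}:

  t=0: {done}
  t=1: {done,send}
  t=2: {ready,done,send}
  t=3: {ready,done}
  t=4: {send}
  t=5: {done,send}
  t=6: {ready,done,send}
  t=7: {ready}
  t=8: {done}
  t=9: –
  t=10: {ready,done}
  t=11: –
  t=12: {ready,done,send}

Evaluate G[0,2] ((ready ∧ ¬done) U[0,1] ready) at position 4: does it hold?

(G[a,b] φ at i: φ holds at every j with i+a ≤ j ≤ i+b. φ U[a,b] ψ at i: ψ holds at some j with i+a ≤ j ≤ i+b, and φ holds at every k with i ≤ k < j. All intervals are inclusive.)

No

Check ((ready ∧ ¬done) U[0,1] ready) at every j in [4,6]:
  j=4: fails
  j=5: fails
  j=6: holds
Fails at j=4 → formula fails.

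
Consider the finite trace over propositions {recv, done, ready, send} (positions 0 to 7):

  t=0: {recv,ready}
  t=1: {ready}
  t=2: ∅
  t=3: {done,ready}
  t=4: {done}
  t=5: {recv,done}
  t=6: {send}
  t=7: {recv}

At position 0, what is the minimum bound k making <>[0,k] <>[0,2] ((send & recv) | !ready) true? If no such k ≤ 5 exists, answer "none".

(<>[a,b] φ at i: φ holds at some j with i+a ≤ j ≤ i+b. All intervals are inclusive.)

Scan j = 0,1,… for <>[0,2] ((send & recv) | !ready):
  j=0: holds
First hit at j=0, so smallest k = 0-0 = 0.

0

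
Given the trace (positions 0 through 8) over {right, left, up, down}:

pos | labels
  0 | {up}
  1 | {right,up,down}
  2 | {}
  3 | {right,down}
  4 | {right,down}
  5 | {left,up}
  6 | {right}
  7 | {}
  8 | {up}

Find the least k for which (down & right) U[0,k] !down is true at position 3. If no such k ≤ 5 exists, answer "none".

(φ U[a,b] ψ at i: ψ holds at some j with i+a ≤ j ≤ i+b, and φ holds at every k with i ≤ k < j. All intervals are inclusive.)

Need earliest j ≥ 3 with !down, and (down & right) at every k in [3,j-1].
  j=3: rhs fails.
  j=4: rhs fails.
  j=5: rhs holds; lhs holds on [3,4]. k = 2.

2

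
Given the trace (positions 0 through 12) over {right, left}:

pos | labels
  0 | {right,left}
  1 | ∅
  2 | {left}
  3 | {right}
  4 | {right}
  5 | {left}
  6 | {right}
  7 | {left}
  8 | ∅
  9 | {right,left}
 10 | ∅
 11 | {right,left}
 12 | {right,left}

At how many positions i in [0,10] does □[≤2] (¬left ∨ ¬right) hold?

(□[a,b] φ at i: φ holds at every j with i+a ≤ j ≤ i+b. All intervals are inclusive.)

6

Evaluate at each i in [0,10]:
  i=0: ✗ (fails at j=0)
  i=1: ✓ (all of [1,3])
  i=2: ✓ (all of [2,4])
  i=3: ✓ (all of [3,5])
  i=4: ✓ (all of [4,6])
  i=5: ✓ (all of [5,7])
  i=6: ✓ (all of [6,8])
  i=7: ✗ (fails at j=9)
  i=8: ✗ (fails at j=9)
  i=9: ✗ (fails at j=9)
  i=10: ✗ (fails at j=11)
Positions where it holds: {1, 2, 3, 4, 5, 6} → 6.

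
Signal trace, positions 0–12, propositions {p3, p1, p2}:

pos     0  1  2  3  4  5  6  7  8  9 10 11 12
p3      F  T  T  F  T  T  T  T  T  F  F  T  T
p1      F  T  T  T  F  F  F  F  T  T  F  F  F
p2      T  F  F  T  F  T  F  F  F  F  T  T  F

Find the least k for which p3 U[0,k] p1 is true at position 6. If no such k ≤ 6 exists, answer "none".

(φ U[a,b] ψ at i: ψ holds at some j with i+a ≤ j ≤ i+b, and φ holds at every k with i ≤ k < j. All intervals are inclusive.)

Need earliest j ≥ 6 with p1, and p3 at every k in [6,j-1].
  j=6: rhs fails.
  j=7: rhs fails.
  j=8: rhs holds; lhs holds on [6,7]. k = 2.

2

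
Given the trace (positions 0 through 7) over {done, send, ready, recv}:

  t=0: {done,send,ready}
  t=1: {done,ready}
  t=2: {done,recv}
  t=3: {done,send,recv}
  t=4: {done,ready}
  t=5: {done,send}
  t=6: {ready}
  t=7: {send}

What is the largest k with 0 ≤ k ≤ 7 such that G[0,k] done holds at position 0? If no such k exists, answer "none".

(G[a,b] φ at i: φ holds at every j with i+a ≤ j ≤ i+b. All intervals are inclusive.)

done must hold from j=0 onward; find where it first fails.
  j=0: holds
  j=1: holds
  j=2: holds
  j=3: holds
  j=4: holds
  j=5: holds
  j=6: fails
Holds on [0,5], so largest k = 5.

5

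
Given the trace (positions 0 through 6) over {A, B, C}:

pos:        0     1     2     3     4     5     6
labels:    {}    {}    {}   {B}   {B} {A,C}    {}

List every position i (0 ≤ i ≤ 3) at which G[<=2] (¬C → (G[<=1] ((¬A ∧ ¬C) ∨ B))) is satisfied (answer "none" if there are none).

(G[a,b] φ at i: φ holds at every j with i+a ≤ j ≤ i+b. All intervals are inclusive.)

0, 1

Evaluate at each i in [0,3]:
  i=0: ✓ (all of [0,2])
  i=1: ✓ (all of [1,3])
  i=2: ✗ (fails at j=4)
  i=3: ✗ (fails at j=4)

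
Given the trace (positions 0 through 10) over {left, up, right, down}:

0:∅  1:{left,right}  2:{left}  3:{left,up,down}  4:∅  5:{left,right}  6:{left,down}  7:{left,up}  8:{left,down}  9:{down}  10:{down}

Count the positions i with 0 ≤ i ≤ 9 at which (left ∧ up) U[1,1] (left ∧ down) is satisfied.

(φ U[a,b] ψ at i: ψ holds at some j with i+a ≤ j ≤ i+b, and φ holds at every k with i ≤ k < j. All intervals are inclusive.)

1

Evaluate at each i in [0,9]:
  i=0: ✗ (no rhs in [1,1])
  i=1: ✗ (no rhs in [2,2])
  i=2: ✗ (lhs fails at k=2 before rhs at j=3)
  i=3: ✗ (no rhs in [4,4])
  i=4: ✗ (no rhs in [5,5])
  i=5: ✗ (lhs fails at k=5 before rhs at j=6)
  i=6: ✗ (no rhs in [7,7])
  i=7: ✓ (rhs at j=8; lhs holds on [7,7])
  i=8: ✗ (no rhs in [9,9])
  i=9: ✗ (no rhs in [10,10])
Positions where it holds: {7} → 1.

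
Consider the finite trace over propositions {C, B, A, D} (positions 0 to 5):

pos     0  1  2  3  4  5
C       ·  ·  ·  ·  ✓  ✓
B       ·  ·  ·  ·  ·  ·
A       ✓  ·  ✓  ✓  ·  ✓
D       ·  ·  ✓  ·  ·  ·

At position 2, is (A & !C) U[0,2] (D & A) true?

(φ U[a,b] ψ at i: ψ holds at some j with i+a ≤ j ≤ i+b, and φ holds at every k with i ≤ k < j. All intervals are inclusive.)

Holds

Need some j in [2,4] with (D & A), and (A & !C) at every k in [2,j-1].
  j=2: (D & A) holds; no prefix to check → satisfied.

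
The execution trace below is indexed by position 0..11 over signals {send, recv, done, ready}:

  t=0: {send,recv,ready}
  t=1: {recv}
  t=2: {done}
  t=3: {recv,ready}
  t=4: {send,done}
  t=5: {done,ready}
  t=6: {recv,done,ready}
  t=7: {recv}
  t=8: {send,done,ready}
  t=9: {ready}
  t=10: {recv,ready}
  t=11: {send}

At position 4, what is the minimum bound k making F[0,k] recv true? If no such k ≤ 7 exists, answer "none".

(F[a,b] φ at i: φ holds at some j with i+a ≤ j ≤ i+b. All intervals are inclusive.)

2

Scan j = 4,5,… for recv:
  j=4: fails
  j=5: fails
  j=6: holds
First hit at j=6, so smallest k = 6-4 = 2.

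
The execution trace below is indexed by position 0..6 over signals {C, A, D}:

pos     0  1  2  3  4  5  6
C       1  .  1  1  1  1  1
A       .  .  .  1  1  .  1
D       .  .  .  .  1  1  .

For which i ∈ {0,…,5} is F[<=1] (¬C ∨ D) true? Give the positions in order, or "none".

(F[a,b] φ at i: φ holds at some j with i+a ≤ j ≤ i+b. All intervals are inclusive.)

Evaluate at each i in [0,5]:
  i=0: ✓ (witness j=1)
  i=1: ✓ (witness j=1)
  i=2: ✗ (none in [2,3])
  i=3: ✓ (witness j=4)
  i=4: ✓ (witness j=4)
  i=5: ✓ (witness j=5)

0, 1, 3, 4, 5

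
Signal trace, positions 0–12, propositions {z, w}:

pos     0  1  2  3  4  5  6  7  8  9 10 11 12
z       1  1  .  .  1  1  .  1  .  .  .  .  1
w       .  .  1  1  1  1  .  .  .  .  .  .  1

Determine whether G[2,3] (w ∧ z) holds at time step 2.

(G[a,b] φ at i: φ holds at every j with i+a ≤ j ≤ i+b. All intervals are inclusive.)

Check (w ∧ z) at every j in [4,5]:
  j=4: true
  j=5: true
All positions satisfy it → formula holds.

Holds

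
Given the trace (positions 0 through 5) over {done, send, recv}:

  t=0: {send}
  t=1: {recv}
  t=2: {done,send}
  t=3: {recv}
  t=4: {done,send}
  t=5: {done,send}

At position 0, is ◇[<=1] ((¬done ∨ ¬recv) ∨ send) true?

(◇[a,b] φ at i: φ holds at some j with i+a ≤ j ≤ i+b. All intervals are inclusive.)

Holds

Check ((¬done ∨ ¬recv) ∨ send) at each j in [0,1]:
  j=0: true
  j=1: true
Found at j=0 → formula holds.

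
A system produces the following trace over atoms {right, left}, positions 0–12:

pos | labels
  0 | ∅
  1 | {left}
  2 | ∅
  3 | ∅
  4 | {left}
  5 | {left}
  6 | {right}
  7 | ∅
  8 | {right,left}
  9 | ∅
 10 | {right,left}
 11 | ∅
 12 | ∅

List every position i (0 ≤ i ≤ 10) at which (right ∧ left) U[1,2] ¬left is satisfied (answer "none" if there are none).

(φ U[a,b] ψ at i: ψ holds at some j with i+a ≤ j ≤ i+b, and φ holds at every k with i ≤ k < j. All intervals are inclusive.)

8, 10

Evaluate at each i in [0,10]:
  i=0: ✗ (lhs fails at k=0 before rhs at j=2)
  i=1: ✗ (lhs fails at k=1 before rhs at j=2)
  i=2: ✗ (lhs fails at k=2 before rhs at j=3)
  i=3: ✗ (no rhs in [4,5])
  i=4: ✗ (lhs fails at k=4 before rhs at j=6)
  i=5: ✗ (lhs fails at k=5 before rhs at j=6)
  i=6: ✗ (lhs fails at k=6 before rhs at j=7)
  i=7: ✗ (lhs fails at k=7 before rhs at j=9)
  i=8: ✓ (rhs at j=9; lhs holds on [8,8])
  i=9: ✗ (lhs fails at k=9 before rhs at j=11)
  i=10: ✓ (rhs at j=11; lhs holds on [10,10])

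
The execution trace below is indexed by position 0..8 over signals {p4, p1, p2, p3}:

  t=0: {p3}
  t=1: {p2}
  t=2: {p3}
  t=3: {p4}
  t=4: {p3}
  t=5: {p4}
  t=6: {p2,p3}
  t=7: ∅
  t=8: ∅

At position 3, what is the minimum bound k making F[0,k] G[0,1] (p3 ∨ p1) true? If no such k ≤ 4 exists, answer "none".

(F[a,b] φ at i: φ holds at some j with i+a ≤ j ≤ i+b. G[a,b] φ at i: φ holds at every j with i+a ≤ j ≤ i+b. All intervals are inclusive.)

none

Scan j = 3,4,… for G[0,1] (p3 ∨ p1):
  j=3: fails
  j=4: fails
  j=5: fails
  j=6: fails
  j=7: fails
No j in [3,7] satisfies it → none.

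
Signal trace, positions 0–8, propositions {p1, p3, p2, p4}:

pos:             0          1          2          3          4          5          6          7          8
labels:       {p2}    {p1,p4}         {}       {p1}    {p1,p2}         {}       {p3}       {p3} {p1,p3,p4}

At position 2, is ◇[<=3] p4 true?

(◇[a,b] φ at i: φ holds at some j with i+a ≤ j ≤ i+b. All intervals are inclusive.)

Check p4 at each j in [2,5]:
  j=2: false
  j=3: false
  j=4: false
  j=5: false
No position in the window satisfies it → formula fails.

False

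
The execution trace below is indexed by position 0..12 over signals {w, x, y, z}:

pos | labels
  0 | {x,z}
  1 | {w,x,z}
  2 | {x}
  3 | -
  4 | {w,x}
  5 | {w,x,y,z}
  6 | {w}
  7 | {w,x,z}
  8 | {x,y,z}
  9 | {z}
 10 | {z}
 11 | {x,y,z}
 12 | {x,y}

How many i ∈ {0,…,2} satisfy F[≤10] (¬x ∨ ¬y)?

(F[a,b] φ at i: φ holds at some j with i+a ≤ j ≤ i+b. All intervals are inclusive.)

Evaluate at each i in [0,2]:
  i=0: ✓ (witness j=0)
  i=1: ✓ (witness j=1)
  i=2: ✓ (witness j=2)
Positions where it holds: {0, 1, 2} → 3.

3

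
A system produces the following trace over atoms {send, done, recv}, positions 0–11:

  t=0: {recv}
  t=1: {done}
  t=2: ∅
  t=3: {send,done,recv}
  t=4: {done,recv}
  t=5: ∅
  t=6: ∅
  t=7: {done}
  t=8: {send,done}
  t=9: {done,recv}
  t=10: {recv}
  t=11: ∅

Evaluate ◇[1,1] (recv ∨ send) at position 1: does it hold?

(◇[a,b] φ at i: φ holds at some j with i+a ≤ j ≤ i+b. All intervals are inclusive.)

No

Check (recv ∨ send) at each j in [2,2]:
  j=2: false
No position in the window satisfies it → formula fails.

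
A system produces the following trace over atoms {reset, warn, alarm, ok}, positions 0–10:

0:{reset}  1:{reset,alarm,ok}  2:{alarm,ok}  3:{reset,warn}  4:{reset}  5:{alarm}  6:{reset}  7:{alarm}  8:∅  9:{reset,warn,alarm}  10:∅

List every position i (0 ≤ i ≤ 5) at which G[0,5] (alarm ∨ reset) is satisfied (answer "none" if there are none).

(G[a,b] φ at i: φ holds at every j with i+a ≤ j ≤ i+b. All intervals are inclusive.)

0, 1, 2

Evaluate at each i in [0,5]:
  i=0: ✓ (all of [0,5])
  i=1: ✓ (all of [1,6])
  i=2: ✓ (all of [2,7])
  i=3: ✗ (fails at j=8)
  i=4: ✗ (fails at j=8)
  i=5: ✗ (fails at j=8)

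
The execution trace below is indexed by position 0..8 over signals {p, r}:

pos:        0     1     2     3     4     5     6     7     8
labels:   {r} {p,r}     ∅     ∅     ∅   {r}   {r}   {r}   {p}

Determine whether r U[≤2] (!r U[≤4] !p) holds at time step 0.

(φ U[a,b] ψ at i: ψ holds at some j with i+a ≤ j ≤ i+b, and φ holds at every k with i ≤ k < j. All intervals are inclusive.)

Need some j in [0,2] with (!r U[≤4] !p), and r at every k in [0,j-1].
  j=0: (!r U[≤4] !p) holds; no prefix to check → satisfied.

Holds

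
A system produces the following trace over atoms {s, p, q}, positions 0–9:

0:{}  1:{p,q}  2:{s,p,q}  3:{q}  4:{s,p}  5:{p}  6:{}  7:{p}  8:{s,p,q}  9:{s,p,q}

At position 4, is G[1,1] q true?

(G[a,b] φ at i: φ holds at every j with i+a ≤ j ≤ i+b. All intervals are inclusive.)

Check q at every j in [5,5]:
  j=5: false
Fails at j=5 → formula fails.

Does not hold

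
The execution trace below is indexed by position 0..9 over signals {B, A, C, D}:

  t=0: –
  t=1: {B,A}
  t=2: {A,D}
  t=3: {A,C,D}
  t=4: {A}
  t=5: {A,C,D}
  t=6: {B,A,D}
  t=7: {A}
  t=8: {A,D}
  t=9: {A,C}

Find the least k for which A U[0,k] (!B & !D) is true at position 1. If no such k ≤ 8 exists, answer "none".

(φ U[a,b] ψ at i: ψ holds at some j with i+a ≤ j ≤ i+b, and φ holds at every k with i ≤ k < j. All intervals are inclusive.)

3

Need earliest j ≥ 1 with (!B & !D), and A at every k in [1,j-1].
  j=1: rhs fails.
  j=2: rhs fails.
  j=3: rhs fails.
  j=4: rhs holds; lhs holds on [1,3]. k = 3.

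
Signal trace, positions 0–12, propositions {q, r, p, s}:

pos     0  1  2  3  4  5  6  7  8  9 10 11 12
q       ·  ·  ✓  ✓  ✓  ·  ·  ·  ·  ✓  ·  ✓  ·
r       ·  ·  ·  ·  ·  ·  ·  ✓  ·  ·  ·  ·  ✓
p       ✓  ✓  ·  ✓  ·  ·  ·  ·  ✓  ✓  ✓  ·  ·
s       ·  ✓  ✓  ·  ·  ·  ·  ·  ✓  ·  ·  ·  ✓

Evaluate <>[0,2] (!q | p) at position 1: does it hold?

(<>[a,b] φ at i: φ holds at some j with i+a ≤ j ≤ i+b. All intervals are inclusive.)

True

Check (!q | p) at each j in [1,3]:
  j=1: true
  j=2: false
  j=3: true
Found at j=1 → formula holds.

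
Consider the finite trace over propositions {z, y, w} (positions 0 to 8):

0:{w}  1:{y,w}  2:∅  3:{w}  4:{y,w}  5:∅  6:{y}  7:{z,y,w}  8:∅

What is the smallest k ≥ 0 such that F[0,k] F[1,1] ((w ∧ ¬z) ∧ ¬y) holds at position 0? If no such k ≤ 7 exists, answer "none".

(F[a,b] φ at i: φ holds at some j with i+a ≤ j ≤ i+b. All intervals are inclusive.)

Scan j = 0,1,… for F[1,1] ((w ∧ ¬z) ∧ ¬y):
  j=0: fails
  j=1: fails
  j=2: holds
First hit at j=2, so smallest k = 2-0 = 2.

2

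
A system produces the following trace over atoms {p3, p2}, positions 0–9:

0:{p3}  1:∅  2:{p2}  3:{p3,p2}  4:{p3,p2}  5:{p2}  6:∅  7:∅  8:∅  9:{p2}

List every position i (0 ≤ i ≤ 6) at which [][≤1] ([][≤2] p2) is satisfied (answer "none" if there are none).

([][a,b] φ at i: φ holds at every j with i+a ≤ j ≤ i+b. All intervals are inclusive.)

2

Evaluate at each i in [0,6]:
  i=0: ✗ (fails at j=0)
  i=1: ✗ (fails at j=1)
  i=2: ✓ (all of [2,3])
  i=3: ✗ (fails at j=4)
  i=4: ✗ (fails at j=4)
  i=5: ✗ (fails at j=5)
  i=6: ✗ (fails at j=6)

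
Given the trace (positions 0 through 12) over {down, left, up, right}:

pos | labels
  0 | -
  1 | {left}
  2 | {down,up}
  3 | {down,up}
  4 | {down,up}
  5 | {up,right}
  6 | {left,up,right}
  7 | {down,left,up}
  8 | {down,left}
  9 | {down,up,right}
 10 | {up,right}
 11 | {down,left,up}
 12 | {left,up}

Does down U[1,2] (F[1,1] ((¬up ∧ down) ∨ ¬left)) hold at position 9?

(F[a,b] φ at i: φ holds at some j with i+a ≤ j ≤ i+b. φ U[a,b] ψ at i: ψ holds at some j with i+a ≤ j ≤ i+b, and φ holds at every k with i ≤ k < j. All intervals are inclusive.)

Need some j in [10,11] with F[1,1] ((¬up ∧ down) ∨ ¬left), and down at every k in [9,j-1].
  j=10: F[1,1] ((¬up ∧ down) ∨ ¬left) — fails (none in [11,11]).
  j=11: F[1,1] ((¬up ∧ down) ∨ ¬left) — fails (none in [12,12]).
No j in the window works → until fails.

No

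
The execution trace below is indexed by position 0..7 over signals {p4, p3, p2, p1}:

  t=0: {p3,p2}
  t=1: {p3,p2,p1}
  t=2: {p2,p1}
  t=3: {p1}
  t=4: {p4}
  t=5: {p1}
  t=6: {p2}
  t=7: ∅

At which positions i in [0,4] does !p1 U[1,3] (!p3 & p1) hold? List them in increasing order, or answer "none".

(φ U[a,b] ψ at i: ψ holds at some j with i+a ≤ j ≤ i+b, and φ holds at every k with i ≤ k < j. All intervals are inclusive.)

Evaluate at each i in [0,4]:
  i=0: ✗ (lhs fails at k=1 before rhs at j=2)
  i=1: ✗ (lhs fails at k=1 before rhs at j=2)
  i=2: ✗ (lhs fails at k=2 before rhs at j=3)
  i=3: ✗ (lhs fails at k=3 before rhs at j=5)
  i=4: ✓ (rhs at j=5; lhs holds on [4,4])

4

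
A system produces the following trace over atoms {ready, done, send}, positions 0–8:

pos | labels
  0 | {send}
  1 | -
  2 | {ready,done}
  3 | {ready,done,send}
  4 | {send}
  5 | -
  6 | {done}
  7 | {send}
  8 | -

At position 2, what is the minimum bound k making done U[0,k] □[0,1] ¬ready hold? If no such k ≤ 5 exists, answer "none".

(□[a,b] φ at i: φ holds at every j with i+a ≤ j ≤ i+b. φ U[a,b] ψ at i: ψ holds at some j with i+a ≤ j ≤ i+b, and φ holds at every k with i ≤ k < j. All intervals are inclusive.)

Need earliest j ≥ 2 with □[0,1] ¬ready, and done at every k in [2,j-1].
  j=2: rhs fails.
  j=3: rhs fails.
  j=4: rhs holds; lhs holds on [2,3]. k = 2.

2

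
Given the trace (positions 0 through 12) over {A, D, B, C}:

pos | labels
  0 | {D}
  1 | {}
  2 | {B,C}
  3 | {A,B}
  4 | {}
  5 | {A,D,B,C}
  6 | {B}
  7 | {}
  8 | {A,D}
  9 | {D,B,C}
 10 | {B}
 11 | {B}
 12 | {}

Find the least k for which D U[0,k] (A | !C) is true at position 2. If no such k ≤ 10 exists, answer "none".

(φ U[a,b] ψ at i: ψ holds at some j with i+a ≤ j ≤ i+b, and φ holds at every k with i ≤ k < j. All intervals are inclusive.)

Need earliest j ≥ 2 with (A | !C), and D at every k in [2,j-1].
  j=2: rhs fails.
  j=3: rhs holds but lhs fails at k=2.
  j=4: rhs holds but lhs fails at k=2.
  j=5: rhs holds but lhs fails at k=2.
  j=6: rhs holds but lhs fails at k=2.
  j=7: rhs holds but lhs fails at k=2.
  j=8: rhs holds but lhs fails at k=2.
  j=9: rhs fails.
  j=10: rhs holds but lhs fails at k=2.
  j=11: rhs holds but lhs fails at k=2.
  j=12: rhs holds but lhs fails at k=2.
No witness within the range → none.

none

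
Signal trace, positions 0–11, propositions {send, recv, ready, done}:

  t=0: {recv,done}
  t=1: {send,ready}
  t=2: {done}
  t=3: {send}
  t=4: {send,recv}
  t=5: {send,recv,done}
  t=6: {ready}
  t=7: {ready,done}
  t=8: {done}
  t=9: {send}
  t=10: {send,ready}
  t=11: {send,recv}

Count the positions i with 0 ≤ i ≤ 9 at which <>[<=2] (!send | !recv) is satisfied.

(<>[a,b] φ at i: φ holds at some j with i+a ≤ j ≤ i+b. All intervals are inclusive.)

Evaluate at each i in [0,9]:
  i=0: ✓ (witness j=0)
  i=1: ✓ (witness j=1)
  i=2: ✓ (witness j=2)
  i=3: ✓ (witness j=3)
  i=4: ✓ (witness j=6)
  i=5: ✓ (witness j=6)
  i=6: ✓ (witness j=6)
  i=7: ✓ (witness j=7)
  i=8: ✓ (witness j=8)
  i=9: ✓ (witness j=9)
Positions where it holds: {0, 1, 2, 3, 4, 5, 6, 7, 8, 9} → 10.

10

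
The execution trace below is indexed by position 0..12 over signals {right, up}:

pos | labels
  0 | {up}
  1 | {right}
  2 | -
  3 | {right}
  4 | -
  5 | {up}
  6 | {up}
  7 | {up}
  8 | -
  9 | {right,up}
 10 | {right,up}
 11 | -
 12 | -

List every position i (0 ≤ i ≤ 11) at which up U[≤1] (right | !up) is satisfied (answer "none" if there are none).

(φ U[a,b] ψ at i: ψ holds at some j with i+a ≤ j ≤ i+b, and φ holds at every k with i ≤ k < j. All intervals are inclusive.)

0, 1, 2, 3, 4, 7, 8, 9, 10, 11

Evaluate at each i in [0,11]:
  i=0: ✓ (rhs at j=1; lhs holds on [0,0])
  i=1: ✓ (rhs at j=1)
  i=2: ✓ (rhs at j=2)
  i=3: ✓ (rhs at j=3)
  i=4: ✓ (rhs at j=4)
  i=5: ✗ (no rhs in [5,6])
  i=6: ✗ (no rhs in [6,7])
  i=7: ✓ (rhs at j=8; lhs holds on [7,7])
  i=8: ✓ (rhs at j=8)
  i=9: ✓ (rhs at j=9)
  i=10: ✓ (rhs at j=10)
  i=11: ✓ (rhs at j=11)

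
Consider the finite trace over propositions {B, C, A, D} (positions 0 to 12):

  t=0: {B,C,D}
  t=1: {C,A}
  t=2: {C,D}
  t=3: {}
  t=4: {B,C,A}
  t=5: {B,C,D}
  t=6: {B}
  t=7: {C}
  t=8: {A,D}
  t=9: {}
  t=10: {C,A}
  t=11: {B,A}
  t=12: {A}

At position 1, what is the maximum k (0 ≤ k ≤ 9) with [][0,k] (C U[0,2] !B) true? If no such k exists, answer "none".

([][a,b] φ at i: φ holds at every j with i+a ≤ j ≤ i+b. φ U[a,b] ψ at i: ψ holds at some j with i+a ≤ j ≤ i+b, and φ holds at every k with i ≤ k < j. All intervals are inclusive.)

(C U[0,2] !B) must hold from j=1 onward; find where it first fails.
  j=1: holds
  j=2: holds
  j=3: holds
  j=4: fails
Holds on [1,3], so largest k = 2.

2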